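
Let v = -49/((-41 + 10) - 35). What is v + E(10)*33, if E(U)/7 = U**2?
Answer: 1524649/66 ≈ 23101.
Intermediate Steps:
E(U) = 7*U**2
v = 49/66 (v = -49/(-31 - 35) = -49/(-66) = -49*(-1/66) = 49/66 ≈ 0.74242)
v + E(10)*33 = 49/66 + (7*10**2)*33 = 49/66 + (7*100)*33 = 49/66 + 700*33 = 49/66 + 23100 = 1524649/66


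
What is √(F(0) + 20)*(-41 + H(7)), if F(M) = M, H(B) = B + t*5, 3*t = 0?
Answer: -68*√5 ≈ -152.05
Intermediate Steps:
t = 0 (t = (⅓)*0 = 0)
H(B) = B (H(B) = B + 0*5 = B + 0 = B)
√(F(0) + 20)*(-41 + H(7)) = √(0 + 20)*(-41 + 7) = √20*(-34) = (2*√5)*(-34) = -68*√5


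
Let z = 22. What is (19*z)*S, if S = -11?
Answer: -4598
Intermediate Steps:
(19*z)*S = (19*22)*(-11) = 418*(-11) = -4598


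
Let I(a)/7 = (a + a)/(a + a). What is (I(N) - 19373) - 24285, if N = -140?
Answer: -43651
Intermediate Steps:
I(a) = 7 (I(a) = 7*((a + a)/(a + a)) = 7*((2*a)/((2*a))) = 7*((2*a)*(1/(2*a))) = 7*1 = 7)
(I(N) - 19373) - 24285 = (7 - 19373) - 24285 = -19366 - 24285 = -43651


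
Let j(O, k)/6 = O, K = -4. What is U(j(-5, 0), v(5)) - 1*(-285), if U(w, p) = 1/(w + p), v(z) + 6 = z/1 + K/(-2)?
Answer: 8264/29 ≈ 284.97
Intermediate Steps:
j(O, k) = 6*O
v(z) = -4 + z (v(z) = -6 + (z/1 - 4/(-2)) = -6 + (z*1 - 4*(-½)) = -6 + (z + 2) = -6 + (2 + z) = -4 + z)
U(w, p) = 1/(p + w)
U(j(-5, 0), v(5)) - 1*(-285) = 1/((-4 + 5) + 6*(-5)) - 1*(-285) = 1/(1 - 30) + 285 = 1/(-29) + 285 = -1/29 + 285 = 8264/29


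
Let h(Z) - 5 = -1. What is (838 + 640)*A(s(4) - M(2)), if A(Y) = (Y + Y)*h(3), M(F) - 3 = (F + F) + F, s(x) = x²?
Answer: 82768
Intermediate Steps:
M(F) = 3 + 3*F (M(F) = 3 + ((F + F) + F) = 3 + (2*F + F) = 3 + 3*F)
h(Z) = 4 (h(Z) = 5 - 1 = 4)
A(Y) = 8*Y (A(Y) = (Y + Y)*4 = (2*Y)*4 = 8*Y)
(838 + 640)*A(s(4) - M(2)) = (838 + 640)*(8*(4² - (3 + 3*2))) = 1478*(8*(16 - (3 + 6))) = 1478*(8*(16 - 1*9)) = 1478*(8*(16 - 9)) = 1478*(8*7) = 1478*56 = 82768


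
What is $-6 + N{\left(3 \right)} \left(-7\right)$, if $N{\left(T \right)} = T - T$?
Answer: $-6$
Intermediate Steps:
$N{\left(T \right)} = 0$
$-6 + N{\left(3 \right)} \left(-7\right) = -6 + 0 \left(-7\right) = -6 + 0 = -6$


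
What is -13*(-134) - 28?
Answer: 1714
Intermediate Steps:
-13*(-134) - 28 = 1742 - 28 = 1714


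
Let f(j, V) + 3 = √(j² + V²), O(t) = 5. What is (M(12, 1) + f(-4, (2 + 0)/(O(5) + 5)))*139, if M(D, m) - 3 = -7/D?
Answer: -973/12 + 139*√401/5 ≈ 475.61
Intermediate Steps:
M(D, m) = 3 - 7/D
f(j, V) = -3 + √(V² + j²) (f(j, V) = -3 + √(j² + V²) = -3 + √(V² + j²))
(M(12, 1) + f(-4, (2 + 0)/(O(5) + 5)))*139 = ((3 - 7/12) + (-3 + √(((2 + 0)/(5 + 5))² + (-4)²)))*139 = ((3 - 7*1/12) + (-3 + √((2/10)² + 16)))*139 = ((3 - 7/12) + (-3 + √((2*(⅒))² + 16)))*139 = (29/12 + (-3 + √((⅕)² + 16)))*139 = (29/12 + (-3 + √(1/25 + 16)))*139 = (29/12 + (-3 + √(401/25)))*139 = (29/12 + (-3 + √401/5))*139 = (-7/12 + √401/5)*139 = -973/12 + 139*√401/5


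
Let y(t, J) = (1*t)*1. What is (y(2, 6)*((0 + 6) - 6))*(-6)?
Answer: 0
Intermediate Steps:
y(t, J) = t (y(t, J) = t*1 = t)
(y(2, 6)*((0 + 6) - 6))*(-6) = (2*((0 + 6) - 6))*(-6) = (2*(6 - 6))*(-6) = (2*0)*(-6) = 0*(-6) = 0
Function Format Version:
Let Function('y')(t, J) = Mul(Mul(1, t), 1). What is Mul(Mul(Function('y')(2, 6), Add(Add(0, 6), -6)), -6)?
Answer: 0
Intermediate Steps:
Function('y')(t, J) = t (Function('y')(t, J) = Mul(t, 1) = t)
Mul(Mul(Function('y')(2, 6), Add(Add(0, 6), -6)), -6) = Mul(Mul(2, Add(Add(0, 6), -6)), -6) = Mul(Mul(2, Add(6, -6)), -6) = Mul(Mul(2, 0), -6) = Mul(0, -6) = 0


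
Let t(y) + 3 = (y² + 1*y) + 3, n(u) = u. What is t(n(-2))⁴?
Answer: 16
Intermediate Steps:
t(y) = y + y² (t(y) = -3 + ((y² + 1*y) + 3) = -3 + ((y² + y) + 3) = -3 + ((y + y²) + 3) = -3 + (3 + y + y²) = y + y²)
t(n(-2))⁴ = (-2*(1 - 2))⁴ = (-2*(-1))⁴ = 2⁴ = 16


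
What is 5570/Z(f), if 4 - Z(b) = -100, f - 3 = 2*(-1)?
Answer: 2785/52 ≈ 53.558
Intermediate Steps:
f = 1 (f = 3 + 2*(-1) = 3 - 2 = 1)
Z(b) = 104 (Z(b) = 4 - 1*(-100) = 4 + 100 = 104)
5570/Z(f) = 5570/104 = 5570*(1/104) = 2785/52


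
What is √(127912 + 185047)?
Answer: √312959 ≈ 559.43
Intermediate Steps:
√(127912 + 185047) = √312959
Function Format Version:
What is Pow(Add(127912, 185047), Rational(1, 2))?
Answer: Pow(312959, Rational(1, 2)) ≈ 559.43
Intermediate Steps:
Pow(Add(127912, 185047), Rational(1, 2)) = Pow(312959, Rational(1, 2))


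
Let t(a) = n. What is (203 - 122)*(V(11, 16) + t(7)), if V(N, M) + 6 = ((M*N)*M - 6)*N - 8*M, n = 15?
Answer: 2494071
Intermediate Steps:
t(a) = 15
V(N, M) = -6 - 8*M + N*(-6 + N*M²) (V(N, M) = -6 + (((M*N)*M - 6)*N - 8*M) = -6 + ((N*M² - 6)*N - 8*M) = -6 + ((-6 + N*M²)*N - 8*M) = -6 + (N*(-6 + N*M²) - 8*M) = -6 + (-8*M + N*(-6 + N*M²)) = -6 - 8*M + N*(-6 + N*M²))
(203 - 122)*(V(11, 16) + t(7)) = (203 - 122)*((-6 - 8*16 - 6*11 + 16²*11²) + 15) = 81*((-6 - 128 - 66 + 256*121) + 15) = 81*((-6 - 128 - 66 + 30976) + 15) = 81*(30776 + 15) = 81*30791 = 2494071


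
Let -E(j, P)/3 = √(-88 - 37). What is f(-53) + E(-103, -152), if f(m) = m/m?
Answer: 1 - 15*I*√5 ≈ 1.0 - 33.541*I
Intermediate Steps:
E(j, P) = -15*I*√5 (E(j, P) = -3*√(-88 - 37) = -15*I*√5)
f(m) = 1
f(-53) + E(-103, -152) = 1 - 15*I*√5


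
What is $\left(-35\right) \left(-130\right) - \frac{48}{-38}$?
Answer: $\frac{86474}{19} \approx 4551.3$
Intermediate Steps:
$\left(-35\right) \left(-130\right) - \frac{48}{-38} = 4550 - - \frac{24}{19} = 4550 + \frac{24}{19} = \frac{86474}{19}$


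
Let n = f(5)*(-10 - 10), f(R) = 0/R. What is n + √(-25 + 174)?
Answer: √149 ≈ 12.207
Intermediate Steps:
f(R) = 0
n = 0 (n = 0*(-10 - 10) = 0*(-20) = 0)
n + √(-25 + 174) = 0 + √(-25 + 174) = 0 + √149 = √149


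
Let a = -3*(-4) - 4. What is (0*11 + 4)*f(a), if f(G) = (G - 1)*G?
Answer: 224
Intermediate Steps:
a = 8 (a = 12 - 4 = 8)
f(G) = G*(-1 + G) (f(G) = (-1 + G)*G = G*(-1 + G))
(0*11 + 4)*f(a) = (0*11 + 4)*(8*(-1 + 8)) = (0 + 4)*(8*7) = 4*56 = 224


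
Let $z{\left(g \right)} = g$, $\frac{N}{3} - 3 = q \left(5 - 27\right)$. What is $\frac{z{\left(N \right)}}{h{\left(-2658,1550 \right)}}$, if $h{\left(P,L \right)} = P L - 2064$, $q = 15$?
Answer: $\frac{109}{457996} \approx 0.00023799$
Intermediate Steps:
$h{\left(P,L \right)} = -2064 + L P$ ($h{\left(P,L \right)} = L P - 2064 = -2064 + L P$)
$N = -981$ ($N = 9 + 3 \cdot 15 \left(5 - 27\right) = 9 + 3 \cdot 15 \left(-22\right) = 9 + 3 \left(-330\right) = 9 - 990 = -981$)
$\frac{z{\left(N \right)}}{h{\left(-2658,1550 \right)}} = - \frac{981}{-2064 + 1550 \left(-2658\right)} = - \frac{981}{-2064 - 4119900} = - \frac{981}{-4121964} = \left(-981\right) \left(- \frac{1}{4121964}\right) = \frac{109}{457996}$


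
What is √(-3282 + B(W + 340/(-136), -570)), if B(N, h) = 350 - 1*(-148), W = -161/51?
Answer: 4*I*√174 ≈ 52.764*I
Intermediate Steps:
W = -161/51 (W = -161*1/51 = -161/51 ≈ -3.1569)
B(N, h) = 498 (B(N, h) = 350 + 148 = 498)
√(-3282 + B(W + 340/(-136), -570)) = √(-3282 + 498) = √(-2784) = 4*I*√174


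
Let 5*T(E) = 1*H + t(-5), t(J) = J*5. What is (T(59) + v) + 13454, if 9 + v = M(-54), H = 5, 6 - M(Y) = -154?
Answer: 13601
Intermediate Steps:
M(Y) = 160 (M(Y) = 6 - 1*(-154) = 6 + 154 = 160)
v = 151 (v = -9 + 160 = 151)
t(J) = 5*J
T(E) = -4 (T(E) = (1*5 + 5*(-5))/5 = (5 - 25)/5 = (⅕)*(-20) = -4)
(T(59) + v) + 13454 = (-4 + 151) + 13454 = 147 + 13454 = 13601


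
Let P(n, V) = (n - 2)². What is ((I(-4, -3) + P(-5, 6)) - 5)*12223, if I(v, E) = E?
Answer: 501143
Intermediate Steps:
P(n, V) = (-2 + n)²
((I(-4, -3) + P(-5, 6)) - 5)*12223 = ((-3 + (-2 - 5)²) - 5)*12223 = ((-3 + (-7)²) - 5)*12223 = ((-3 + 49) - 5)*12223 = (46 - 5)*12223 = 41*12223 = 501143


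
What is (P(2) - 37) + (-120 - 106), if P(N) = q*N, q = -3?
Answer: -269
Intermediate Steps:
P(N) = -3*N
(P(2) - 37) + (-120 - 106) = (-3*2 - 37) + (-120 - 106) = (-6 - 37) - 226 = -43 - 226 = -269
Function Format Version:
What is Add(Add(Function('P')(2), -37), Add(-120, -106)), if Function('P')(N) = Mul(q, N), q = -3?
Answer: -269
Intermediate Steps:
Function('P')(N) = Mul(-3, N)
Add(Add(Function('P')(2), -37), Add(-120, -106)) = Add(Add(Mul(-3, 2), -37), Add(-120, -106)) = Add(Add(-6, -37), -226) = Add(-43, -226) = -269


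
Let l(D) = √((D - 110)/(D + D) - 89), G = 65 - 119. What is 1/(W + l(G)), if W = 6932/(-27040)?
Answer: -316307160/108018820003 - 137092800*I*√7086/108018820003 ≈ -0.0029283 - 0.10684*I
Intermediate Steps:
G = -54
l(D) = √(-89 + (-110 + D)/(2*D)) (l(D) = √((-110 + D)/((2*D)) - 89) = √((-110 + D)*(1/(2*D)) - 89) = √((-110 + D)/(2*D) - 89) = √(-89 + (-110 + D)/(2*D)))
W = -1733/6760 (W = 6932*(-1/27040) = -1733/6760 ≈ -0.25636)
1/(W + l(G)) = 1/(-1733/6760 + √(-354 - 220/(-54))/2) = 1/(-1733/6760 + √(-354 - 220*(-1/54))/2) = 1/(-1733/6760 + √(-354 + 110/27)/2) = 1/(-1733/6760 + √(-9448/27)/2) = 1/(-1733/6760 + (2*I*√7086/9)/2) = 1/(-1733/6760 + I*√7086/9)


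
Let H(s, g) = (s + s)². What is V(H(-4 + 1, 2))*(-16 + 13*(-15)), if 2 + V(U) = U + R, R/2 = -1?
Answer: -6752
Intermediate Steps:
R = -2 (R = 2*(-1) = -2)
H(s, g) = 4*s² (H(s, g) = (2*s)² = 4*s²)
V(U) = -4 + U (V(U) = -2 + (U - 2) = -2 + (-2 + U) = -4 + U)
V(H(-4 + 1, 2))*(-16 + 13*(-15)) = (-4 + 4*(-4 + 1)²)*(-16 + 13*(-15)) = (-4 + 4*(-3)²)*(-16 - 195) = (-4 + 4*9)*(-211) = (-4 + 36)*(-211) = 32*(-211) = -6752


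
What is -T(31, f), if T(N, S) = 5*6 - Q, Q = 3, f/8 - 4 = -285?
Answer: -27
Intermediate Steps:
f = -2248 (f = 32 + 8*(-285) = 32 - 2280 = -2248)
T(N, S) = 27 (T(N, S) = 5*6 - 1*3 = 30 - 3 = 27)
-T(31, f) = -1*27 = -27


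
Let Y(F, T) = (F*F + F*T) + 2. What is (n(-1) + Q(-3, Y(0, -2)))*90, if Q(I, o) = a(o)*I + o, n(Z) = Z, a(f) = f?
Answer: -450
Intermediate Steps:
Y(F, T) = 2 + F² + F*T (Y(F, T) = (F² + F*T) + 2 = 2 + F² + F*T)
Q(I, o) = o + I*o (Q(I, o) = o*I + o = I*o + o = o + I*o)
(n(-1) + Q(-3, Y(0, -2)))*90 = (-1 + (2 + 0² + 0*(-2))*(1 - 3))*90 = (-1 + (2 + 0 + 0)*(-2))*90 = (-1 + 2*(-2))*90 = (-1 - 4)*90 = -5*90 = -450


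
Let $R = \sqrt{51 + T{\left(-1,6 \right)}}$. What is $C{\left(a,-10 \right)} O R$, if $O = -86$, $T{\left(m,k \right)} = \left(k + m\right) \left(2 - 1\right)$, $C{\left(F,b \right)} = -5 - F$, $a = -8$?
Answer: $- 516 \sqrt{14} \approx -1930.7$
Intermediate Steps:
$T{\left(m,k \right)} = k + m$ ($T{\left(m,k \right)} = \left(k + m\right) 1 = k + m$)
$R = 2 \sqrt{14}$ ($R = \sqrt{51 + \left(6 - 1\right)} = \sqrt{51 + 5} = \sqrt{56} = 2 \sqrt{14} \approx 7.4833$)
$C{\left(a,-10 \right)} O R = \left(-5 - -8\right) \left(-86\right) 2 \sqrt{14} = \left(-5 + 8\right) \left(-86\right) 2 \sqrt{14} = 3 \left(-86\right) 2 \sqrt{14} = - 258 \cdot 2 \sqrt{14} = - 516 \sqrt{14}$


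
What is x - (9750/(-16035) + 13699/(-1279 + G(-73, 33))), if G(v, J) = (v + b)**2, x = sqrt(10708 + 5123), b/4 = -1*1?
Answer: -11621731/4970850 + 3*sqrt(1759) ≈ 123.48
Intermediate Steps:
b = -4 (b = 4*(-1*1) = 4*(-1) = -4)
x = 3*sqrt(1759) (x = sqrt(15831) = 3*sqrt(1759) ≈ 125.82)
G(v, J) = (-4 + v)**2 (G(v, J) = (v - 4)**2 = (-4 + v)**2)
x - (9750/(-16035) + 13699/(-1279 + G(-73, 33))) = 3*sqrt(1759) - (9750/(-16035) + 13699/(-1279 + (-4 - 73)**2)) = 3*sqrt(1759) - (9750*(-1/16035) + 13699/(-1279 + (-77)**2)) = 3*sqrt(1759) - (-650/1069 + 13699/(-1279 + 5929)) = 3*sqrt(1759) - (-650/1069 + 13699/4650) = 3*sqrt(1759) - 1*11621731/4970850 = 3*sqrt(1759) - 11621731/4970850 = -11621731/4970850 + 3*sqrt(1759)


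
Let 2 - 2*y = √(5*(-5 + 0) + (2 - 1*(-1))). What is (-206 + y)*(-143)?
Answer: 29315 + 143*I*√22/2 ≈ 29315.0 + 335.36*I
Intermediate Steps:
y = 1 - I*√22/2 (y = 1 - √(5*(-5 + 0) + (2 - 1*(-1)))/2 = 1 - √(5*(-5) + (2 + 1))/2 = 1 - √(-25 + 3)/2 = 1 - I*√22/2 ≈ 1.0 - 2.3452*I)
(-206 + y)*(-143) = (-206 + (1 - I*√22/2))*(-143) = (-205 - I*√22/2)*(-143) = 29315 + 143*I*√22/2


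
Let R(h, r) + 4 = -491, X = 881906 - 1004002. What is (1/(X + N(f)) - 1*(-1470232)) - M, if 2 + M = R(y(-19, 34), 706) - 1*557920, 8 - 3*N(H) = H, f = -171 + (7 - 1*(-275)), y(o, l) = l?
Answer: 743278735756/366391 ≈ 2.0286e+6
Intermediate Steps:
f = 111 (f = -171 + (7 + 275) = -171 + 282 = 111)
N(H) = 8/3 - H/3
X = -122096
R(h, r) = -495 (R(h, r) = -4 - 491 = -495)
M = -558417 (M = -2 + (-495 - 1*557920) = -2 + (-495 - 557920) = -2 - 558415 = -558417)
(1/(X + N(f)) - 1*(-1470232)) - M = (1/(-122096 + (8/3 - ⅓*111)) - 1*(-1470232)) - 1*(-558417) = (1/(-122096 + (8/3 - 37)) + 1470232) + 558417 = (1/(-122096 - 103/3) + 1470232) + 558417 = (1/(-366391/3) + 1470232) + 558417 = (-3/366391 + 1470232) + 558417 = 538679772709/366391 + 558417 = 743278735756/366391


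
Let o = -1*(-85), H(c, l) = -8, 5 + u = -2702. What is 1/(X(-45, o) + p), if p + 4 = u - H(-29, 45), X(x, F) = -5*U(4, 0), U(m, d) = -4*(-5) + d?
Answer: -1/2803 ≈ -0.00035676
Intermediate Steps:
u = -2707 (u = -5 - 2702 = -2707)
o = 85
U(m, d) = 20 + d
X(x, F) = -100 (X(x, F) = -5*(20 + 0) = -5*20 = -100)
p = -2703 (p = -4 + (-2707 - 1*(-8)) = -4 + (-2707 + 8) = -4 - 2699 = -2703)
1/(X(-45, o) + p) = 1/(-100 - 2703) = 1/(-2803) = -1/2803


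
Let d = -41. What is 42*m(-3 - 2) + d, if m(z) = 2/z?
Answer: -289/5 ≈ -57.800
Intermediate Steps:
42*m(-3 - 2) + d = 42*(2/(-3 - 2)) - 41 = 42*(2/(-5)) - 41 = 42*(2*(-⅕)) - 41 = 42*(-⅖) - 41 = -84/5 - 41 = -289/5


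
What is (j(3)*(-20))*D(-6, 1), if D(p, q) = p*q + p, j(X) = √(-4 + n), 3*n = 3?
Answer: 240*I*√3 ≈ 415.69*I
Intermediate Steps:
n = 1 (n = (⅓)*3 = 1)
j(X) = I*√3 (j(X) = √(-4 + 1) = √(-3) = I*√3)
D(p, q) = p + p*q
(j(3)*(-20))*D(-6, 1) = ((I*√3)*(-20))*(-6*(1 + 1)) = (-20*I*√3)*(-6*2) = -20*I*√3*(-12) = 240*I*√3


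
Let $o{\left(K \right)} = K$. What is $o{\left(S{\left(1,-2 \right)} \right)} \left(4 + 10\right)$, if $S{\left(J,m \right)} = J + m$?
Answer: $-14$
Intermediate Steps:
$o{\left(S{\left(1,-2 \right)} \right)} \left(4 + 10\right) = \left(1 - 2\right) \left(4 + 10\right) = \left(-1\right) 14 = -14$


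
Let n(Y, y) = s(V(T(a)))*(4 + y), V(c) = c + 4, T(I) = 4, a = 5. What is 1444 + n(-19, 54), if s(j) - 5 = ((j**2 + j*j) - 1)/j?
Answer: 10619/4 ≈ 2654.8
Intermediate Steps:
V(c) = 4 + c
s(j) = 5 + (-1 + 2*j**2)/j (s(j) = 5 + ((j**2 + j*j) - 1)/j = 5 + ((j**2 + j**2) - 1)/j = 5 + (2*j**2 - 1)/j = 5 + (-1 + 2*j**2)/j)
n(Y, y) = 167/2 + 167*y/8 (n(Y, y) = (5 - 1/(4 + 4) + 2*(4 + 4))*(4 + y) = (5 - 1/8 + 2*8)*(4 + y) = (5 - 1*1/8 + 16)*(4 + y) = (5 - 1/8 + 16)*(4 + y) = 167*(4 + y)/8 = 167/2 + 167*y/8)
1444 + n(-19, 54) = 1444 + (167/2 + (167/8)*54) = 1444 + (167/2 + 4509/4) = 1444 + 4843/4 = 10619/4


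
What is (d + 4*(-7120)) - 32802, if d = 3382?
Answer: -57900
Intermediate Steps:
(d + 4*(-7120)) - 32802 = (3382 + 4*(-7120)) - 32802 = (3382 - 28480) - 32802 = -25098 - 32802 = -57900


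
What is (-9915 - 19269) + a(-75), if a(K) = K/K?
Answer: -29183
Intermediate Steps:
a(K) = 1
(-9915 - 19269) + a(-75) = (-9915 - 19269) + 1 = -29184 + 1 = -29183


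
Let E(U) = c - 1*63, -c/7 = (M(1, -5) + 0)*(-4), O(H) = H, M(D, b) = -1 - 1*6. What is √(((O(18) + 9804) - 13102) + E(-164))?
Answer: I*√3539 ≈ 59.49*I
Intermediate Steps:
M(D, b) = -7 (M(D, b) = -1 - 6 = -7)
c = -196 (c = -7*(-7 + 0)*(-4) = -(-49)*(-4) = -7*28 = -196)
E(U) = -259 (E(U) = -196 - 1*63 = -196 - 63 = -259)
√(((O(18) + 9804) - 13102) + E(-164)) = √(((18 + 9804) - 13102) - 259) = √((9822 - 13102) - 259) = √(-3280 - 259) = √(-3539) = I*√3539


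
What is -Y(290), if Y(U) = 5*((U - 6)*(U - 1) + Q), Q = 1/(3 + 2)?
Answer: -410381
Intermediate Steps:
Q = ⅕ (Q = 1/5 = ⅕ ≈ 0.20000)
Y(U) = 1 + 5*(-1 + U)*(-6 + U) (Y(U) = 5*((U - 6)*(U - 1) + ⅕) = 5*((-6 + U)*(-1 + U) + ⅕) = 5*((-1 + U)*(-6 + U) + ⅕) = 5*(⅕ + (-1 + U)*(-6 + U)) = 1 + 5*(-1 + U)*(-6 + U))
-Y(290) = -(31 - 35*290 + 5*290²) = -(31 - 10150 + 5*84100) = -(31 - 10150 + 420500) = -1*410381 = -410381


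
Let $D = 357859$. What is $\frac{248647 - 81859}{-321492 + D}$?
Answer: $\frac{4068}{887} \approx 4.5862$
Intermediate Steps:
$\frac{248647 - 81859}{-321492 + D} = \frac{248647 - 81859}{-321492 + 357859} = \frac{166788}{36367} = 166788 \cdot \frac{1}{36367} = \frac{4068}{887}$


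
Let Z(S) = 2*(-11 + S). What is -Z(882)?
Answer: -1742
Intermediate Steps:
Z(S) = -22 + 2*S
-Z(882) = -(-22 + 2*882) = -(-22 + 1764) = -1*1742 = -1742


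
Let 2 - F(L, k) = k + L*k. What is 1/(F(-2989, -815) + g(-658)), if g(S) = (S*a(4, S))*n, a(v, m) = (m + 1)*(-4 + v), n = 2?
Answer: -1/2435218 ≈ -4.1064e-7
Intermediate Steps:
a(v, m) = (1 + m)*(-4 + v)
g(S) = 0 (g(S) = (S*(-4 + 4 - 4*S + S*4))*2 = (S*(-4 + 4 - 4*S + 4*S))*2 = (S*0)*2 = 0*2 = 0)
F(L, k) = 2 - k - L*k (F(L, k) = 2 - (k + L*k) = 2 + (-k - L*k) = 2 - k - L*k)
1/(F(-2989, -815) + g(-658)) = 1/((2 - 1*(-815) - 1*(-2989)*(-815)) + 0) = 1/((2 + 815 - 2436035) + 0) = 1/(-2435218 + 0) = 1/(-2435218) = -1/2435218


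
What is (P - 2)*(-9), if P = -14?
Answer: 144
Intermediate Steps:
(P - 2)*(-9) = (-14 - 2)*(-9) = -16*(-9) = 144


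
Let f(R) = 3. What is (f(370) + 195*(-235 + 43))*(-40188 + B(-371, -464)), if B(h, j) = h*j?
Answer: -4940036772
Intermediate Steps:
(f(370) + 195*(-235 + 43))*(-40188 + B(-371, -464)) = (3 + 195*(-235 + 43))*(-40188 - 371*(-464)) = (3 + 195*(-192))*(-40188 + 172144) = (3 - 37440)*131956 = -37437*131956 = -4940036772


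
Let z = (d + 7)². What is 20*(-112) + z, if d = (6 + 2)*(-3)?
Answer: -1951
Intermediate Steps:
d = -24 (d = 8*(-3) = -24)
z = 289 (z = (-24 + 7)² = (-17)² = 289)
20*(-112) + z = 20*(-112) + 289 = -2240 + 289 = -1951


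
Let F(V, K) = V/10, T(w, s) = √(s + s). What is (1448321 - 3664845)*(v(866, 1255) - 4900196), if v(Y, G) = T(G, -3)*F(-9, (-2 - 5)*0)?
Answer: 10861402038704 + 9974358*I*√6/5 ≈ 1.0861e+13 + 4.8864e+6*I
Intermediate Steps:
T(w, s) = √2*√s (T(w, s) = √(2*s) = √2*√s)
F(V, K) = V/10 (F(V, K) = V*(⅒) = V/10)
v(Y, G) = -9*I*√6/10 (v(Y, G) = (√2*√(-3))*((⅒)*(-9)) = (√2*(I*√3))*(-9/10) = (I*√6)*(-9/10) = -9*I*√6/10)
(1448321 - 3664845)*(v(866, 1255) - 4900196) = (1448321 - 3664845)*(-9*I*√6/10 - 4900196) = -2216524*(-4900196 - 9*I*√6/10) = 10861402038704 + 9974358*I*√6/5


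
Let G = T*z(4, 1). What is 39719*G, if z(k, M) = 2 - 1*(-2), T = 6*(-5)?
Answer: -4766280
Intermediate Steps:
T = -30
z(k, M) = 4 (z(k, M) = 2 + 2 = 4)
G = -120 (G = -30*4 = -120)
39719*G = 39719*(-120) = -4766280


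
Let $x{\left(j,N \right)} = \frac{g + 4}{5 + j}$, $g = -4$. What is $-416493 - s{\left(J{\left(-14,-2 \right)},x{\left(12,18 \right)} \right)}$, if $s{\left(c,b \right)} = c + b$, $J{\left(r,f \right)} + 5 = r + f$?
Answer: $-416472$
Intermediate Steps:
$J{\left(r,f \right)} = -5 + f + r$ ($J{\left(r,f \right)} = -5 + \left(r + f\right) = -5 + \left(f + r\right) = -5 + f + r$)
$x{\left(j,N \right)} = 0$ ($x{\left(j,N \right)} = \frac{-4 + 4}{5 + j} = \frac{0}{5 + j} = 0$)
$s{\left(c,b \right)} = b + c$
$-416493 - s{\left(J{\left(-14,-2 \right)},x{\left(12,18 \right)} \right)} = -416493 - \left(0 - 21\right) = -416493 - -21 = -416493 + 21 = -416472$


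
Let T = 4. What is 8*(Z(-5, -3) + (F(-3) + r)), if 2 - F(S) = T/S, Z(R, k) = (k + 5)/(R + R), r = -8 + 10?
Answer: 616/15 ≈ 41.067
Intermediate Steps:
r = 2
Z(R, k) = (5 + k)/(2*R) (Z(R, k) = (5 + k)/((2*R)) = (5 + k)*(1/(2*R)) = (5 + k)/(2*R))
F(S) = 2 - 4/S
8*(Z(-5, -3) + (F(-3) + r)) = 8*((1/2)*(5 - 3)/(-5) + ((2 - 4/(-3)) + 2)) = 8*((1/2)*(-1/5)*2 + ((2 - 4*(-1/3)) + 2)) = 8*(-1/5 + ((2 + 4/3) + 2)) = 8*(-1/5 + (10/3 + 2)) = 8*(-1/5 + 16/3) = 8*(77/15) = 616/15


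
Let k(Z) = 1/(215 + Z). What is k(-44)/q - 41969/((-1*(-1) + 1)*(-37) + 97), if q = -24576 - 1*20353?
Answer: -322441909394/176705757 ≈ -1824.7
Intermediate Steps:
q = -44929 (q = -24576 - 20353 = -44929)
k(-44)/q - 41969/((-1*(-1) + 1)*(-37) + 97) = 1/((215 - 44)*(-44929)) - 41969/((-1*(-1) + 1)*(-37) + 97) = -1/44929/171 - 41969/((1 + 1)*(-37) + 97) = (1/171)*(-1/44929) - 41969/(2*(-37) + 97) = -1/7682859 - 41969/(-74 + 97) = -1/7682859 - 41969/23 = -322441909394/176705757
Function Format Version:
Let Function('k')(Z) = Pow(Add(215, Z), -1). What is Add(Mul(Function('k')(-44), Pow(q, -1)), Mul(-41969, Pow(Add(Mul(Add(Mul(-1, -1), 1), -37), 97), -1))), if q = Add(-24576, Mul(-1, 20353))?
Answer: Rational(-322441909394, 176705757) ≈ -1824.7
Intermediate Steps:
q = -44929 (q = Add(-24576, -20353) = -44929)
Add(Mul(Function('k')(-44), Pow(q, -1)), Mul(-41969, Pow(Add(Mul(Add(Mul(-1, -1), 1), -37), 97), -1))) = Add(Mul(Pow(Add(215, -44), -1), Pow(-44929, -1)), Mul(-41969, Pow(Add(Mul(Add(Mul(-1, -1), 1), -37), 97), -1))) = Add(Mul(Pow(171, -1), Rational(-1, 44929)), Mul(-41969, Pow(Add(Mul(Add(1, 1), -37), 97), -1))) = Add(Mul(Rational(1, 171), Rational(-1, 44929)), Mul(-41969, Pow(Add(Mul(2, -37), 97), -1))) = Add(Rational(-1, 7682859), Mul(-41969, Pow(Add(-74, 97), -1))) = Add(Rational(-1, 7682859), Mul(-41969, Pow(23, -1))) = Add(Rational(-1, 7682859), Mul(-41969, Rational(1, 23))) = Add(Rational(-1, 7682859), Rational(-41969, 23)) = Rational(-322441909394, 176705757)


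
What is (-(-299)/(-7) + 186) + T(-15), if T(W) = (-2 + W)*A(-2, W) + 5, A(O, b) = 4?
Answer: 562/7 ≈ 80.286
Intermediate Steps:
T(W) = -3 + 4*W (T(W) = (-2 + W)*4 + 5 = (-8 + 4*W) + 5 = -3 + 4*W)
(-(-299)/(-7) + 186) + T(-15) = (-(-299)/(-7) + 186) + (-3 + 4*(-15)) = (-(-299)*(-1)/7 + 186) + (-3 - 60) = (-13*23/7 + 186) - 63 = (-299/7 + 186) - 63 = 1003/7 - 63 = 562/7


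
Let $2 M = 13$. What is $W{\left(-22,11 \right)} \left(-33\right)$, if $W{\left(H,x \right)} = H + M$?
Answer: $\frac{1023}{2} \approx 511.5$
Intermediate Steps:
$M = \frac{13}{2}$ ($M = \frac{1}{2} \cdot 13 = \frac{13}{2} \approx 6.5$)
$W{\left(H,x \right)} = \frac{13}{2} + H$ ($W{\left(H,x \right)} = H + \frac{13}{2} = \frac{13}{2} + H$)
$W{\left(-22,11 \right)} \left(-33\right) = \left(\frac{13}{2} - 22\right) \left(-33\right) = \left(- \frac{31}{2}\right) \left(-33\right) = \frac{1023}{2}$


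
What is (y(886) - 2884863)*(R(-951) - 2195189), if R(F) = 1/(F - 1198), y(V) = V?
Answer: 13605049489601274/2149 ≈ 6.3309e+12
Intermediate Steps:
R(F) = 1/(-1198 + F)
(y(886) - 2884863)*(R(-951) - 2195189) = (886 - 2884863)*(1/(-1198 - 951) - 2195189) = -2883977*(1/(-2149) - 2195189) = -2883977*(-1/2149 - 2195189) = -2883977*(-4717461162/2149) = 13605049489601274/2149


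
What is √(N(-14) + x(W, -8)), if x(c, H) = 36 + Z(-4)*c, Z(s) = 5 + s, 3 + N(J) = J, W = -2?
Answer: √17 ≈ 4.1231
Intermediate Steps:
N(J) = -3 + J
x(c, H) = 36 + c (x(c, H) = 36 + (5 - 4)*c = 36 + 1*c = 36 + c)
√(N(-14) + x(W, -8)) = √((-3 - 14) + (36 - 2)) = √(-17 + 34) = √17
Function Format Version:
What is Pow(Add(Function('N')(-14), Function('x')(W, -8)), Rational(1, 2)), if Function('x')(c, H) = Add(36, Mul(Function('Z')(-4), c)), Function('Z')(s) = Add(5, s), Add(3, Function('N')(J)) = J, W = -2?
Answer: Pow(17, Rational(1, 2)) ≈ 4.1231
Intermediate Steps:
Function('N')(J) = Add(-3, J)
Function('x')(c, H) = Add(36, c) (Function('x')(c, H) = Add(36, Mul(Add(5, -4), c)) = Add(36, Mul(1, c)) = Add(36, c))
Pow(Add(Function('N')(-14), Function('x')(W, -8)), Rational(1, 2)) = Pow(Add(Add(-3, -14), Add(36, -2)), Rational(1, 2)) = Pow(Add(-17, 34), Rational(1, 2)) = Pow(17, Rational(1, 2))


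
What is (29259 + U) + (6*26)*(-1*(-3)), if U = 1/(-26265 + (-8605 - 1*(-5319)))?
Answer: 878462576/29551 ≈ 29727.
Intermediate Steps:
U = -1/29551 (U = 1/(-26265 + (-8605 + 5319)) = 1/(-26265 - 3286) = 1/(-29551) = -1/29551 ≈ -3.3840e-5)
(29259 + U) + (6*26)*(-1*(-3)) = (29259 - 1/29551) + (6*26)*(-1*(-3)) = 864632708/29551 + 156*3 = 864632708/29551 + 468 = 878462576/29551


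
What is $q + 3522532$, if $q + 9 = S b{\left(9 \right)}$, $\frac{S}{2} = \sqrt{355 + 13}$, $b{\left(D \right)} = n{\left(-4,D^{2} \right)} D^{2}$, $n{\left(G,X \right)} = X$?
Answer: $3522523 + 52488 \sqrt{23} \approx 3.7742 \cdot 10^{6}$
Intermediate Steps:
$b{\left(D \right)} = D^{4}$ ($b{\left(D \right)} = D^{2} D^{2} = D^{4}$)
$S = 8 \sqrt{23}$ ($S = 2 \sqrt{355 + 13} = 2 \sqrt{368} = 2 \cdot 4 \sqrt{23} = 8 \sqrt{23} \approx 38.367$)
$q = -9 + 52488 \sqrt{23}$ ($q = -9 + 8 \sqrt{23} \cdot 9^{4} = -9 + 8 \sqrt{23} \cdot 6561 = -9 + 52488 \sqrt{23} \approx 2.5171 \cdot 10^{5}$)
$q + 3522532 = \left(-9 + 52488 \sqrt{23}\right) + 3522532 = 3522523 + 52488 \sqrt{23}$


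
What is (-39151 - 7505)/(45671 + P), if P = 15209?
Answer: -2916/3805 ≈ -0.76636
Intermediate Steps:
(-39151 - 7505)/(45671 + P) = (-39151 - 7505)/(45671 + 15209) = -46656/60880 = -46656*1/60880 = -2916/3805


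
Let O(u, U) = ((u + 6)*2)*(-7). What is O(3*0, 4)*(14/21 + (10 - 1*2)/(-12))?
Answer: 0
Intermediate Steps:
O(u, U) = -84 - 14*u (O(u, U) = ((6 + u)*2)*(-7) = (12 + 2*u)*(-7) = -84 - 14*u)
O(3*0, 4)*(14/21 + (10 - 1*2)/(-12)) = (-84 - 42*0)*(14/21 + (10 - 1*2)/(-12)) = (-84 - 14*0)*(14*(1/21) + (10 - 2)*(-1/12)) = (-84 + 0)*(⅔ + 8*(-1/12)) = -84*(⅔ - ⅔) = -84*0 = 0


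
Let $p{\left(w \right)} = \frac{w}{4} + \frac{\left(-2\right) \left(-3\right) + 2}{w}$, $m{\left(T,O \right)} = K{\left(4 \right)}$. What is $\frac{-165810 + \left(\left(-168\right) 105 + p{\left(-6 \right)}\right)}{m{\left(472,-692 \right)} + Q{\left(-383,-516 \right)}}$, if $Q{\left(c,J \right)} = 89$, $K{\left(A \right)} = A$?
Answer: $- \frac{35507}{18} \approx -1972.6$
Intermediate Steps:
$m{\left(T,O \right)} = 4$
$p{\left(w \right)} = \frac{8}{w} + \frac{w}{4}$ ($p{\left(w \right)} = w \frac{1}{4} + \frac{6 + 2}{w} = \frac{w}{4} + \frac{8}{w} = \frac{8}{w} + \frac{w}{4}$)
$\frac{-165810 + \left(\left(-168\right) 105 + p{\left(-6 \right)}\right)}{m{\left(472,-692 \right)} + Q{\left(-383,-516 \right)}} = \frac{-165810 + \left(\left(-168\right) 105 + \left(\frac{8}{-6} + \frac{1}{4} \left(-6\right)\right)\right)}{4 + 89} = \frac{-165810 + \left(-17640 + \left(8 \left(- \frac{1}{6}\right) - \frac{3}{2}\right)\right)}{93} = \left(-165810 - \frac{105857}{6}\right) \frac{1}{93} = \left(- \frac{1100717}{6}\right) \frac{1}{93} = - \frac{35507}{18}$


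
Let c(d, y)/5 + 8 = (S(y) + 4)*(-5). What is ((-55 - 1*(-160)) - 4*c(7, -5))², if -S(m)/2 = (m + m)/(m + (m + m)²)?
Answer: 169911225/361 ≈ 4.7067e+5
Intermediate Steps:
S(m) = -4*m/(m + 4*m²) (S(m) = -2*(m + m)/(m + (m + m)²) = -2*2*m/(m + (2*m)²) = -2*2*m/(m + 4*m²) = -4*m/(m + 4*m²))
c(d, y) = -140 + 100/(1 + 4*y) (c(d, y) = -40 + 5*((-4/(1 + 4*y) + 4)*(-5)) = -40 + 5*((4 - 4/(1 + 4*y))*(-5)) = -40 + 5*(-20 + 20/(1 + 4*y)) = -40 + (-100 + 100/(1 + 4*y)) = -140 + 100/(1 + 4*y))
((-55 - 1*(-160)) - 4*c(7, -5))² = ((-55 - 1*(-160)) - 160*(-1 - 14*(-5))/(1 + 4*(-5)))² = ((-55 + 160) - 160*(-1 + 70)/(1 - 20))² = (105 - 160*69/(-19))² = (105 - 160*(-1)*69/19)² = (105 - 4*(-2760/19))² = (105 + 11040/19)² = (13035/19)² = 169911225/361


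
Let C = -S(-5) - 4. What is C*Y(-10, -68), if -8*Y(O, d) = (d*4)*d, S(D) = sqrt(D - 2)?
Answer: 9248 + 2312*I*sqrt(7) ≈ 9248.0 + 6117.0*I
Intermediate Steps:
S(D) = sqrt(-2 + D)
Y(O, d) = -d**2/2 (Y(O, d) = -d*4*d/8 = -4*d*d/8 = -d**2/2)
C = -4 - I*sqrt(7) (C = -sqrt(-2 - 5) - 4 = -sqrt(-7) - 4 = -I*sqrt(7) - 4 = -4 - I*sqrt(7) ≈ -4.0 - 2.6458*I)
C*Y(-10, -68) = (-4 - I*sqrt(7))*(-1/2*(-68)**2) = (-4 - I*sqrt(7))*(-1/2*4624) = (-4 - I*sqrt(7))*(-2312) = 9248 + 2312*I*sqrt(7)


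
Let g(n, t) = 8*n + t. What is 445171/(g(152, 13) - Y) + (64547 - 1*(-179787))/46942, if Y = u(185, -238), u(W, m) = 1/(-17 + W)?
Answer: 1780590177545/4846080841 ≈ 367.43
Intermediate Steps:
g(n, t) = t + 8*n
Y = 1/168 (Y = 1/(-17 + 185) = 1/168 ≈ 0.0059524)
445171/(g(152, 13) - Y) + (64547 - 1*(-179787))/46942 = 445171/((13 + 8*152) - 1*1/168) + (64547 - 1*(-179787))/46942 = 445171/((13 + 1216) - 1/168) + (64547 + 179787)*(1/46942) = 445171/(1229 - 1/168) + 244334*(1/46942) = 445171/(206471/168) + 122167/23471 = 445171*(168/206471) + 122167/23471 = 74788728/206471 + 122167/23471 = 1780590177545/4846080841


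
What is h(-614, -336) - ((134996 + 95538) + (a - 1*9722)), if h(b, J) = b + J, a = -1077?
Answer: -220685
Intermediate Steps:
h(b, J) = J + b
h(-614, -336) - ((134996 + 95538) + (a - 1*9722)) = (-336 - 614) - ((134996 + 95538) + (-1077 - 1*9722)) = -950 - (230534 + (-1077 - 9722)) = -950 - (230534 - 10799) = -950 - 1*219735 = -950 - 219735 = -220685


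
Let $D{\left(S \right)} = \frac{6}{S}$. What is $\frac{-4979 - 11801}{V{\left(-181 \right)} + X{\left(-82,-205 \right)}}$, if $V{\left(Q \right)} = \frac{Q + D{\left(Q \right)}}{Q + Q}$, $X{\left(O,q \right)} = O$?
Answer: $\frac{1099459160}{5340037} \approx 205.89$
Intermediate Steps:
$V{\left(Q \right)} = \frac{Q + \frac{6}{Q}}{2 Q}$ ($V{\left(Q \right)} = \frac{Q + \frac{6}{Q}}{Q + Q} = \frac{Q + \frac{6}{Q}}{2 Q}$)
$\frac{-4979 - 11801}{V{\left(-181 \right)} + X{\left(-82,-205 \right)}} = \frac{-4979 - 11801}{\left(\frac{1}{2} + \frac{3}{32761}\right) - 82} = - \frac{16780}{\left(\frac{1}{2} + 3 \cdot \frac{1}{32761}\right) - 82} = - \frac{16780}{\left(\frac{1}{2} + \frac{3}{32761}\right) - 82} = - \frac{16780}{\frac{32767}{65522} - 82} = - \frac{16780}{- \frac{5340037}{65522}} = \left(-16780\right) \left(- \frac{65522}{5340037}\right) = \frac{1099459160}{5340037}$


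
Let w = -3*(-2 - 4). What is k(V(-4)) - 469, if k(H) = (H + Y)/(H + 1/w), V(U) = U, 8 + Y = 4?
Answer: -33155/71 ≈ -466.97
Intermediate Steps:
Y = -4 (Y = -8 + 4 = -4)
w = 18 (w = -3*(-6) = 18)
k(H) = (-4 + H)/(1/18 + H) (k(H) = (H - 4)/(H + 1/18) = (-4 + H)/(H + 1/18) = (-4 + H)/(1/18 + H))
k(V(-4)) - 469 = 18*(-4 - 4)/(1 + 18*(-4)) - 469 = 18*(-8)/(1 - 72) - 469 = 18*(-8)/(-71) - 469 = 18*(-1/71)*(-8) - 469 = 144/71 - 469 = -33155/71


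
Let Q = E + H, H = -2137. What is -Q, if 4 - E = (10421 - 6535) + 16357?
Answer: 22376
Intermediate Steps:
E = -20239 (E = 4 - ((10421 - 6535) + 16357) = 4 - (3886 + 16357) = 4 - 1*20243 = 4 - 20243 = -20239)
Q = -22376 (Q = -20239 - 2137 = -22376)
-Q = -1*(-22376) = 22376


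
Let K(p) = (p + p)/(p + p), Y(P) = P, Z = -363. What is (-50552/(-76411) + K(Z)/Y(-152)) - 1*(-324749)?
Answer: 3771795775021/11614472 ≈ 3.2475e+5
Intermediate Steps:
K(p) = 1 (K(p) = (2*p)/((2*p)) = (2*p)*(1/(2*p)) = 1)
(-50552/(-76411) + K(Z)/Y(-152)) - 1*(-324749) = (-50552/(-76411) + 1/(-152)) - 1*(-324749) = (-50552*(-1/76411) + 1*(-1/152)) + 324749 = (50552/76411 - 1/152) + 324749 = 7607493/11614472 + 324749 = 3771795775021/11614472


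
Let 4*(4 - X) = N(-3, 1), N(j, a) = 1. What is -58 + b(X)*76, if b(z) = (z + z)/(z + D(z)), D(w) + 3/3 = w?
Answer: 386/13 ≈ 29.692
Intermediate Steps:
X = 15/4 (X = 4 - ¼*1 = 4 - ¼ = 15/4 ≈ 3.7500)
D(w) = -1 + w
b(z) = 2*z/(-1 + 2*z) (b(z) = (z + z)/(z + (-1 + z)) = (2*z)/(-1 + 2*z) = 2*z/(-1 + 2*z))
-58 + b(X)*76 = -58 + (2*(15/4)/(-1 + 2*(15/4)))*76 = -58 + (2*(15/4)/(-1 + 15/2))*76 = -58 + (2*(15/4)/(13/2))*76 = -58 + (2*(15/4)*(2/13))*76 = -58 + (15/13)*76 = -58 + 1140/13 = 386/13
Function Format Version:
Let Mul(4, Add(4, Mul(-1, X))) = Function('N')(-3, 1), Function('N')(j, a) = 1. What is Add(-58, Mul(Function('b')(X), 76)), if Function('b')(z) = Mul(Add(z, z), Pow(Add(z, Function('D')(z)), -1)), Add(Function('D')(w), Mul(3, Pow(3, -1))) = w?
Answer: Rational(386, 13) ≈ 29.692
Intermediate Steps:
X = Rational(15, 4) (X = Add(4, Mul(Rational(-1, 4), 1)) = Add(4, Rational(-1, 4)) = Rational(15, 4) ≈ 3.7500)
Function('D')(w) = Add(-1, w)
Function('b')(z) = Mul(2, z, Pow(Add(-1, Mul(2, z)), -1)) (Function('b')(z) = Mul(Add(z, z), Pow(Add(z, Add(-1, z)), -1)) = Mul(Mul(2, z), Pow(Add(-1, Mul(2, z)), -1)) = Mul(2, z, Pow(Add(-1, Mul(2, z)), -1)))
Add(-58, Mul(Function('b')(X), 76)) = Add(-58, Mul(Mul(2, Rational(15, 4), Pow(Add(-1, Mul(2, Rational(15, 4))), -1)), 76)) = Add(-58, Mul(Mul(2, Rational(15, 4), Pow(Add(-1, Rational(15, 2)), -1)), 76)) = Add(-58, Mul(Mul(2, Rational(15, 4), Pow(Rational(13, 2), -1)), 76)) = Add(-58, Mul(Mul(2, Rational(15, 4), Rational(2, 13)), 76)) = Add(-58, Mul(Rational(15, 13), 76)) = Add(-58, Rational(1140, 13)) = Rational(386, 13)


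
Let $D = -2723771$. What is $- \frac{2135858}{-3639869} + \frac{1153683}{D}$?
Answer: $\frac{1618333092991}{9914169625999} \approx 0.16323$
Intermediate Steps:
$- \frac{2135858}{-3639869} + \frac{1153683}{D} = - \frac{2135858}{-3639869} + \frac{1153683}{-2723771} = \left(-2135858\right) \left(- \frac{1}{3639869}\right) + 1153683 \left(- \frac{1}{2723771}\right) = \frac{2135858}{3639869} - \frac{1153683}{2723771} = \frac{1618333092991}{9914169625999}$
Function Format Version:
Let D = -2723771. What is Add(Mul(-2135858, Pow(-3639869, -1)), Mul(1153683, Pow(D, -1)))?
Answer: Rational(1618333092991, 9914169625999) ≈ 0.16323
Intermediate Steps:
Add(Mul(-2135858, Pow(-3639869, -1)), Mul(1153683, Pow(D, -1))) = Add(Mul(-2135858, Pow(-3639869, -1)), Mul(1153683, Pow(-2723771, -1))) = Add(Mul(-2135858, Rational(-1, 3639869)), Mul(1153683, Rational(-1, 2723771))) = Add(Rational(2135858, 3639869), Rational(-1153683, 2723771)) = Rational(1618333092991, 9914169625999)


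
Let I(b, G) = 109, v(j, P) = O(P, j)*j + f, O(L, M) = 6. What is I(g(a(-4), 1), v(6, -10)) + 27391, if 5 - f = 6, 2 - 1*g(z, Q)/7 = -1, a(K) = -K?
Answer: 27500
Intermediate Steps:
g(z, Q) = 21 (g(z, Q) = 14 - 7*(-1) = 14 + 7 = 21)
f = -1 (f = 5 - 1*6 = 5 - 6 = -1)
v(j, P) = -1 + 6*j (v(j, P) = 6*j - 1 = -1 + 6*j)
I(g(a(-4), 1), v(6, -10)) + 27391 = 109 + 27391 = 27500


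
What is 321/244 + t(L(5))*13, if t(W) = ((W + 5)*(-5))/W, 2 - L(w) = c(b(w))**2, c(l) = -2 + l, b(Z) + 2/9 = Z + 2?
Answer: -19790993/411628 ≈ -48.080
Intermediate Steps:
b(Z) = 16/9 + Z (b(Z) = -2/9 + (Z + 2) = -2/9 + (2 + Z) = 16/9 + Z)
L(w) = 2 - (-2/9 + w)**2 (L(w) = 2 - (-2 + (16/9 + w))**2 = 2 - (-2/9 + w)**2)
t(W) = (-25 - 5*W)/W (t(W) = ((5 + W)*(-5))/W = (-25 - 5*W)/W)
321/244 + t(L(5))*13 = 321/244 + (-5 - 25/(2 - (-2 + 9*5)**2/81))*13 = 321*(1/244) + (-5 - 25/(2 - (-2 + 45)**2/81))*13 = 321/244 + (-5 - 25/(2 - 1/81*43**2))*13 = 321/244 + (-5 - 25/(2 - 1/81*1849))*13 = 321/244 + (-5 - 25/(2 - 1849/81))*13 = 321/244 + (-5 - 25/(-1687/81))*13 = 321/244 + (-5 - 25*(-81/1687))*13 = 321/244 + (-5 + 2025/1687)*13 = 321/244 - 6410/1687*13 = 321/244 - 83330/1687 = -19790993/411628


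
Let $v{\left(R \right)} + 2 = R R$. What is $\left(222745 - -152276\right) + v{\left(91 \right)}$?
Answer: $383300$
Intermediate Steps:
$v{\left(R \right)} = -2 + R^{2}$ ($v{\left(R \right)} = -2 + R R = -2 + R^{2}$)
$\left(222745 - -152276\right) + v{\left(91 \right)} = \left(222745 - -152276\right) - \left(2 - 91^{2}\right) = \left(222745 + 152276\right) + \left(-2 + 8281\right) = 375021 + 8279 = 383300$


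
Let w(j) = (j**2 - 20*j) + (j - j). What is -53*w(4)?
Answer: 3392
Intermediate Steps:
w(j) = j**2 - 20*j (w(j) = (j**2 - 20*j) + 0 = j**2 - 20*j)
-53*w(4) = -212*(-20 + 4) = -212*(-16) = -53*(-64) = 3392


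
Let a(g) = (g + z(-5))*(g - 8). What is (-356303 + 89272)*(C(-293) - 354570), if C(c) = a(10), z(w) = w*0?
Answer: 94675841050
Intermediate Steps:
z(w) = 0
a(g) = g*(-8 + g) (a(g) = (g + 0)*(g - 8) = g*(-8 + g))
C(c) = 20 (C(c) = 10*(-8 + 10) = 10*2 = 20)
(-356303 + 89272)*(C(-293) - 354570) = (-356303 + 89272)*(20 - 354570) = -267031*(-354550) = 94675841050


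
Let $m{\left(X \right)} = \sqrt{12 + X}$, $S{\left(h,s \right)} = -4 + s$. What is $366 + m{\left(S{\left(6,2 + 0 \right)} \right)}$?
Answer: $366 + \sqrt{10} \approx 369.16$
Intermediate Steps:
$366 + m{\left(S{\left(6,2 + 0 \right)} \right)} = 366 + \sqrt{12 + \left(-4 + \left(2 + 0\right)\right)} = 366 + \sqrt{12 + \left(-4 + 2\right)} = 366 + \sqrt{12 - 2} = 366 + \sqrt{10}$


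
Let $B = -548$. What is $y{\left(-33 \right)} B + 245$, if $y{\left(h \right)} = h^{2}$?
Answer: $-596527$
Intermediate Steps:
$y{\left(-33 \right)} B + 245 = \left(-33\right)^{2} \left(-548\right) + 245 = 1089 \left(-548\right) + 245 = -596772 + 245 = -596527$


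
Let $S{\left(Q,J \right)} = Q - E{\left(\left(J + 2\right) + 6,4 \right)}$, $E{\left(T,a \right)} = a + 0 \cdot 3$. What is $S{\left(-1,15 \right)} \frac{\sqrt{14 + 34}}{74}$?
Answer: $- \frac{10 \sqrt{3}}{37} \approx -0.46812$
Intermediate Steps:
$E{\left(T,a \right)} = a$ ($E{\left(T,a \right)} = a + 0 = a$)
$S{\left(Q,J \right)} = -4 + Q$ ($S{\left(Q,J \right)} = Q - 4 = -4 + Q$)
$S{\left(-1,15 \right)} \frac{\sqrt{14 + 34}}{74} = \left(-4 - 1\right) \frac{\sqrt{14 + 34}}{74} = - 5 \sqrt{48} \cdot \frac{1}{74} = - 5 \cdot 4 \sqrt{3} \cdot \frac{1}{74} = - 5 \frac{2 \sqrt{3}}{37} = - \frac{10 \sqrt{3}}{37}$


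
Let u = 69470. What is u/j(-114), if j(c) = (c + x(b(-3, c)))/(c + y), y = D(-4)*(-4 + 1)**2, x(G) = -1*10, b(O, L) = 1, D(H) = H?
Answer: 2605125/31 ≈ 84036.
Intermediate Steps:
x(G) = -10
y = -36 (y = -4*(-4 + 1)**2 = -4*(-3)**2 = -4*9 = -36)
j(c) = (-10 + c)/(-36 + c) (j(c) = (c - 10)/(c - 36) = (-10 + c)/(-36 + c))
u/j(-114) = 69470/(((-10 - 114)/(-36 - 114))) = 69470/((-124/(-150))) = 69470/((-1/150*(-124))) = 69470/(62/75) = 69470*(75/62) = 2605125/31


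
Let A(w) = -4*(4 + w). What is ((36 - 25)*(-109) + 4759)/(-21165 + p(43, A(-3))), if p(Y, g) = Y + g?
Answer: -1780/10563 ≈ -0.16851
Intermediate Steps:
A(w) = -16 - 4*w
((36 - 25)*(-109) + 4759)/(-21165 + p(43, A(-3))) = ((36 - 25)*(-109) + 4759)/(-21165 + (43 + (-16 - 4*(-3)))) = (11*(-109) + 4759)/(-21165 + (43 + (-16 + 12))) = (-1199 + 4759)/(-21165 + (43 - 4)) = 3560/(-21165 + 39) = 3560/(-21126) = 3560*(-1/21126) = -1780/10563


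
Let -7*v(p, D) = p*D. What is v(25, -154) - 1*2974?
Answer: -2424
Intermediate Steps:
v(p, D) = -D*p/7 (v(p, D) = -p*D/7 = -D*p/7)
v(25, -154) - 1*2974 = -⅐*(-154)*25 - 1*2974 = 550 - 2974 = -2424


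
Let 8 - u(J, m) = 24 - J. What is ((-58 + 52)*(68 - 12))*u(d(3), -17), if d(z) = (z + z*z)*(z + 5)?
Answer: -26880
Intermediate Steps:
d(z) = (5 + z)*(z + z**2) (d(z) = (z + z**2)*(5 + z) = (5 + z)*(z + z**2))
u(J, m) = -16 + J (u(J, m) = 8 - (24 - J) = 8 + (-24 + J) = -16 + J)
((-58 + 52)*(68 - 12))*u(d(3), -17) = ((-58 + 52)*(68 - 12))*(-16 + 3*(5 + 3**2 + 6*3)) = (-6*56)*(-16 + 3*(5 + 9 + 18)) = -336*(-16 + 3*32) = -336*(-16 + 96) = -336*80 = -26880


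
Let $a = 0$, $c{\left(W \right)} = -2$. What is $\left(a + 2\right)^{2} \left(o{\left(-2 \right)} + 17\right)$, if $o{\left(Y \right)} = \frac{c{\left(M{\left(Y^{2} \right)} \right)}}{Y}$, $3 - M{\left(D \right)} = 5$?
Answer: $72$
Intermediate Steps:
$M{\left(D \right)} = -2$ ($M{\left(D \right)} = 3 - 5 = -2$)
$o{\left(Y \right)} = - \frac{2}{Y}$
$\left(a + 2\right)^{2} \left(o{\left(-2 \right)} + 17\right) = \left(0 + 2\right)^{2} \left(- \frac{2}{-2} + 17\right) = 2^{2} \left(\left(-2\right) \left(- \frac{1}{2}\right) + 17\right) = 4 \left(1 + 17\right) = 4 \cdot 18 = 72$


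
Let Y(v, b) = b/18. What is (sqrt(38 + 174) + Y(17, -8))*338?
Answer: -1352/9 + 676*sqrt(53) ≈ 4771.1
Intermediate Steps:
Y(v, b) = b/18 (Y(v, b) = b*(1/18) = b/18)
(sqrt(38 + 174) + Y(17, -8))*338 = (sqrt(38 + 174) + (1/18)*(-8))*338 = (sqrt(212) - 4/9)*338 = (2*sqrt(53) - 4/9)*338 = (-4/9 + 2*sqrt(53))*338 = -1352/9 + 676*sqrt(53)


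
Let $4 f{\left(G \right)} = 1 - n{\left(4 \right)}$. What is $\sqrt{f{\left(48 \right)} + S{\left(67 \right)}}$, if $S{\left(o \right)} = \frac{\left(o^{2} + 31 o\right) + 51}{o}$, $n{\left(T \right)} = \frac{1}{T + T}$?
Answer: $\frac{\sqrt{28436542}}{536} \approx 9.9489$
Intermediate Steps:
$n{\left(T \right)} = \frac{1}{2 T}$
$f{\left(G \right)} = \frac{7}{32}$ ($f{\left(G \right)} = \frac{1 - \frac{1}{2 \cdot 4}}{4} = \frac{1 - \frac{1}{2} \cdot \frac{1}{4}}{4} = \frac{1 - \frac{1}{8}}{4} = \frac{1}{4} \cdot \frac{7}{8} = \frac{7}{32}$)
$S{\left(o \right)} = \frac{51 + o^{2} + 31 o}{o}$
$\sqrt{f{\left(48 \right)} + S{\left(67 \right)}} = \sqrt{\frac{7}{32} + \left(31 + 67 + \frac{51}{67}\right)} = \sqrt{\frac{7}{32} + \frac{6617}{67}} = \sqrt{\frac{212213}{2144}} = \frac{\sqrt{28436542}}{536}$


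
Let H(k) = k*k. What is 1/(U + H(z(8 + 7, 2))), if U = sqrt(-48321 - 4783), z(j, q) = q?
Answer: 1/13280 - I*sqrt(3319)/13280 ≈ 7.5301e-5 - 0.0043382*I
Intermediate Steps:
H(k) = k**2
U = 4*I*sqrt(3319) (U = sqrt(-53104) = 4*I*sqrt(3319) ≈ 230.44*I)
1/(U + H(z(8 + 7, 2))) = 1/(4*I*sqrt(3319) + 2**2) = 1/(4*I*sqrt(3319) + 4) = 1/(4 + 4*I*sqrt(3319))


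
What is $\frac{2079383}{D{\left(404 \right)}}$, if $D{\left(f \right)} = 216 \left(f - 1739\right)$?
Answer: $- \frac{2079383}{288360} \approx -7.2111$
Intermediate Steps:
$D{\left(f \right)} = -375624 + 216 f$ ($D{\left(f \right)} = 216 \left(-1739 + f\right) = -375624 + 216 f$)
$\frac{2079383}{D{\left(404 \right)}} = \frac{2079383}{-375624 + 216 \cdot 404} = \frac{2079383}{-375624 + 87264} = \frac{2079383}{-288360} = 2079383 \left(- \frac{1}{288360}\right) = - \frac{2079383}{288360}$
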